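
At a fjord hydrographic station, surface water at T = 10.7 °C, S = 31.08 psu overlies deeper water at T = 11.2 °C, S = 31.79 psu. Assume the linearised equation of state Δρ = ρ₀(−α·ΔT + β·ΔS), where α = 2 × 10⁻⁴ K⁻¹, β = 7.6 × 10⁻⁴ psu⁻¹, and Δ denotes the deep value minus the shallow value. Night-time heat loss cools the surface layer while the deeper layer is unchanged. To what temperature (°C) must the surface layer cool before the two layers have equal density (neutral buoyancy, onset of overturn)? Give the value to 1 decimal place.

8.5 °C

Neutral buoyancy requires Δρ = 0, i.e. −α(T_deep − T_surf′) + β(S_deep − S_surf) = 0.
T_surf′ = T_deep − (β/α)·ΔS = 11.2 − (7.6 × 10⁻⁴/2 × 10⁻⁴)·(+0.71) = 8.502 °C.
Cooling required: 10.7 − (8.502) = 2.198 °C.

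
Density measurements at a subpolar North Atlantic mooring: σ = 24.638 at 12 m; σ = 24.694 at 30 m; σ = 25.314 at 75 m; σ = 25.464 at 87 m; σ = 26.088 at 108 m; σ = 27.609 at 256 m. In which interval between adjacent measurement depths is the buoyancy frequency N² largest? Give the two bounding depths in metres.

87–108 m

Compute the density gradient over each adjacent pair:
  12–30 m: Δρ/Δz = 0.056/18 = 3.1 × 10⁻³ kg m⁻⁴
  30–75 m: Δρ/Δz = 0.620/45 = 0.014 kg m⁻⁴
  75–87 m: Δρ/Δz = 0.150/12 = 0.012 kg m⁻⁴
  87–108 m: Δρ/Δz = 0.624/21 = 0.030 kg m⁻⁴
  108–256 m: Δρ/Δz = 1.521/148 = 0.010 kg m⁻⁴
The largest gradient is in the 87–108 m interval — the pycnocline.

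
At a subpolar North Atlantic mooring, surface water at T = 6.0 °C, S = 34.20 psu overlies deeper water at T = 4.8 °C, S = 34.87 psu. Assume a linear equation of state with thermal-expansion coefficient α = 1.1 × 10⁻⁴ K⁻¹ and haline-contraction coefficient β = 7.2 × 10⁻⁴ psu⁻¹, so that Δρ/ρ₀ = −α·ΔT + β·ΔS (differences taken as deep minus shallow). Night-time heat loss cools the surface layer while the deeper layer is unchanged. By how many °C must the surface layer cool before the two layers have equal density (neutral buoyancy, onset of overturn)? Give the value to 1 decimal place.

Neutral buoyancy requires Δρ = 0, i.e. −α(T_deep − T_surf′) + β(S_deep − S_surf) = 0.
T_surf′ = T_deep − (β/α)·ΔS = 4.8 − (7.2 × 10⁻⁴/1.1 × 10⁻⁴)·(+0.67) = 0.415 °C.
Cooling required: 6.0 − (0.415) = 5.585 °C.

5.6 °C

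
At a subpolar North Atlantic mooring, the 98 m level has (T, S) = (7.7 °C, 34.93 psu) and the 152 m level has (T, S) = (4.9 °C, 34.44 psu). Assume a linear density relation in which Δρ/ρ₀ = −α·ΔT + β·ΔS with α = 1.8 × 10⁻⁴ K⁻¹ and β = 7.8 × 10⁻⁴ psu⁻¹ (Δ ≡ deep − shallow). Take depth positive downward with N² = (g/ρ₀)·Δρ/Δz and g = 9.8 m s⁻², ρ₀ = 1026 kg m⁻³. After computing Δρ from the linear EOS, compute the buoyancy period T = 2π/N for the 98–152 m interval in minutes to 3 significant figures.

ΔT = -2.8 K, ΔS = -0.49 psu (deep − shallow).
Δρ/ρ₀ = −αΔT + βΔS = 5.04 × 10⁻⁴ − 3.822 × 10⁻⁴ = 1.218 × 10⁻⁴, so Δρ ≈ 0.1250 kg m⁻³.
N² = (g/ρ₀)·Δρ/Δz = g·(Δρ/ρ₀)/Δz = 9.8 × 1.218 × 10⁻⁴ / 54 = 2.2104 × 10⁻⁵ s⁻².
N = √(2.2104 × 10⁻⁵) = 4.7015 × 10⁻³ rad s⁻¹ → T = 2π/N = 1.3364 × 10³ s = 22.273 min ≈ 22.3 min.

22.3 min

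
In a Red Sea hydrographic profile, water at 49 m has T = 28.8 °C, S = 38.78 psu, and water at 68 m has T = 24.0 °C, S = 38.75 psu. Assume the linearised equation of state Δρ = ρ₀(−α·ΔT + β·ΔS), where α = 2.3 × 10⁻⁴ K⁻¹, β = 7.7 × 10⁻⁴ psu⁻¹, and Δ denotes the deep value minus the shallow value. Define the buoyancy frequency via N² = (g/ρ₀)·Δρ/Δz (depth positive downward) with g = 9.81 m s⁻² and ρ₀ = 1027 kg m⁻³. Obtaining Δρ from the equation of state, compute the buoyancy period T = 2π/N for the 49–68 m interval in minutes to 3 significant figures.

ΔT = -4.8 K, ΔS = -0.03 psu (deep − shallow).
Δρ/ρ₀ = −αΔT + βΔS = 1.104 × 10⁻³ − 2.31 × 10⁻⁵ = 1.0809 × 10⁻³, so Δρ ≈ 1.110 kg m⁻³.
N² = (g/ρ₀)·Δρ/Δz = g·(Δρ/ρ₀)/Δz = 9.81 × 1.0809 × 10⁻³ / 19 = 5.5809 × 10⁻⁴ s⁻².
N = √(5.5809 × 10⁻⁴) = 0.023624 rad s⁻¹ → T = 2π/N = 265.97 s = 4.4328 min ≈ 4.43 min.

4.43 min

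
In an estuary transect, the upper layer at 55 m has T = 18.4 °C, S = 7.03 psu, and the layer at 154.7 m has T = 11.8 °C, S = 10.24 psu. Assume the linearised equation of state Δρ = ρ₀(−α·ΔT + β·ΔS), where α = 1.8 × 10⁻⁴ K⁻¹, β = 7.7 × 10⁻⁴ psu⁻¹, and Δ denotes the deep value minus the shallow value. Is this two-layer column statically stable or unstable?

ΔT = 11.8 − 18.4 = -6.6 K and ΔS = 10.24 − 7.03 = +3.21 psu (deep − shallow).
−αΔT = 1.188 × 10⁻³; βΔS = 2.4717 × 10⁻³; sum Δρ/ρ₀ = 3.6597 × 10⁻³.
Δρ/ρ₀ > 0, so Δρ > 0: deeper water is denser → statically stable.

stable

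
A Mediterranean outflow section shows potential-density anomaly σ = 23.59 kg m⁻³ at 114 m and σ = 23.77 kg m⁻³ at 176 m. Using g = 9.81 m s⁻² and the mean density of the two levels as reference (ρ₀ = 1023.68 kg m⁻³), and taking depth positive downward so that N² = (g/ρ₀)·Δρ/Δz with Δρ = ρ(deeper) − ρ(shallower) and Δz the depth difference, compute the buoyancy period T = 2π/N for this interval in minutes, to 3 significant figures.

19.9 min

Δρ = 1023.77 − 1023.59 = 0.18 kg m⁻³ over Δz = 176 − 114 = 62 m.
N² = (9.81/1023.68) × (0.18/62) = 2.7822 × 10⁻⁵ s⁻².
N = √(2.7822 × 10⁻⁵) = 5.2747 × 10⁻³ rad s⁻¹, so T = 2π/N = 1.1912 × 10³ s = 19.853 min ≈ 19.9 min.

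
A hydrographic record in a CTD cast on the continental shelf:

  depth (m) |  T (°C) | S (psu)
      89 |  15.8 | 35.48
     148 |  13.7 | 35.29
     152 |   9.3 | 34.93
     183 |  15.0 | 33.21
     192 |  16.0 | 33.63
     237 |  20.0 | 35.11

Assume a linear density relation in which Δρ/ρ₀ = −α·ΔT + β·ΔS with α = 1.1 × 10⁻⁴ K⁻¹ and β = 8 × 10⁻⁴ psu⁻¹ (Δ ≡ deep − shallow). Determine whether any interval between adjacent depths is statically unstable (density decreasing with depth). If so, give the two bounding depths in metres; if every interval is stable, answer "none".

Evaluate Δρ/ρ₀ = −αΔT + βΔS across each adjacent pair:
  89–148 m: −αΔT+βΔS = −(1.1 × 10⁻⁴)(-2.1)+(8 × 10⁻⁴)(-0.19) = 7.9 × 10⁻⁵ → stable
  148–152 m: −αΔT+βΔS = −(1.1 × 10⁻⁴)(-4.4)+(8 × 10⁻⁴)(-0.36) = 2.0 × 10⁻⁴ → stable
  152–183 m: −αΔT+βΔS = −(1.1 × 10⁻⁴)(+5.7)+(8 × 10⁻⁴)(-1.72) = -2.0 × 10⁻³ → UNSTABLE
  183–192 m: −αΔT+βΔS = −(1.1 × 10⁻⁴)(+1.0)+(8 × 10⁻⁴)(+0.42) = 2.3 × 10⁻⁴ → stable
  192–237 m: −αΔT+βΔS = −(1.1 × 10⁻⁴)(+4.0)+(8 × 10⁻⁴)(+1.48) = 7.4 × 10⁻⁴ → stable
The 152–183 m interval has Δρ < 0: lighter water underlies denser water.

152–183 m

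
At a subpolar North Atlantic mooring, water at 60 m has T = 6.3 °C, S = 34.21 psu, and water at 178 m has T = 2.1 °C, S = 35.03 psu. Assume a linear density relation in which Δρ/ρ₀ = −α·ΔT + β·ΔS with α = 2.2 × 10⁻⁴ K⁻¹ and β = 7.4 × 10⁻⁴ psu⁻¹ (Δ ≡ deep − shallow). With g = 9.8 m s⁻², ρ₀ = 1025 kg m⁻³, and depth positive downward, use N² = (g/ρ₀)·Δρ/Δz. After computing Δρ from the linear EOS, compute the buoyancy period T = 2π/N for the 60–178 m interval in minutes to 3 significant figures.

ΔT = -4.2 K, ΔS = +0.82 psu (deep − shallow).
Δρ/ρ₀ = −αΔT + βΔS = 9.24 × 10⁻⁴ + 6.068 × 10⁻⁴ = 1.5308 × 10⁻³, so Δρ ≈ 1.569 kg m⁻³.
N² = (g/ρ₀)·Δρ/Δz = g·(Δρ/ρ₀)/Δz = 9.8 × 1.5308 × 10⁻³ / 118 = 1.2713 × 10⁻⁴ s⁻².
N = √(1.2713 × 10⁻⁴) = 0.011275 rad s⁻¹ → T = 2π/N = 557.27 s = 9.2878 min ≈ 9.29 min.

9.29 min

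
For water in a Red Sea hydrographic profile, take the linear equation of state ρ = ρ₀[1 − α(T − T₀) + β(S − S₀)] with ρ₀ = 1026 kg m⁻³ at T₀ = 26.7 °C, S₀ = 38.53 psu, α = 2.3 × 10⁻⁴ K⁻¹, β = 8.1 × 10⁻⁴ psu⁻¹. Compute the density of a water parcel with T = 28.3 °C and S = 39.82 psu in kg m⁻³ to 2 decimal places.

T − T₀ = +1.6 K, S − S₀ = +1.29 psu.
Bracket = 1 − α·(+1.6) + β·(+1.29) = 1 + (6.769 × 10⁻⁴) = 1.0006769.
ρ = 1026 × 1.0006769 = 1026.69 kg m⁻³.

1026.69 kg m⁻³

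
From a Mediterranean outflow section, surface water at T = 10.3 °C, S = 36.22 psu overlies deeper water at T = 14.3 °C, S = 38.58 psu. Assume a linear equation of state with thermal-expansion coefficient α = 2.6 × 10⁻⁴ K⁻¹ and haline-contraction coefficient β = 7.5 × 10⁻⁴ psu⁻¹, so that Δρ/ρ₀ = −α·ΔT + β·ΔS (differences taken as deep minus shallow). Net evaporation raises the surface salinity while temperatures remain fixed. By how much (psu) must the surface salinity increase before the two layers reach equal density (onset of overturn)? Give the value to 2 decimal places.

0.97 psu

Neutral buoyancy requires −α(T_deep − T_surf) + β(S_deep − S_surf′) = 0.
S_surf′ = S_deep − (α/β)·ΔT = 38.58 − (2.6 × 10⁻⁴/7.5 × 10⁻⁴)·(+4.0) = 37.1933 psu.
Increase required: 37.1933 − 36.22 = 0.9733 psu.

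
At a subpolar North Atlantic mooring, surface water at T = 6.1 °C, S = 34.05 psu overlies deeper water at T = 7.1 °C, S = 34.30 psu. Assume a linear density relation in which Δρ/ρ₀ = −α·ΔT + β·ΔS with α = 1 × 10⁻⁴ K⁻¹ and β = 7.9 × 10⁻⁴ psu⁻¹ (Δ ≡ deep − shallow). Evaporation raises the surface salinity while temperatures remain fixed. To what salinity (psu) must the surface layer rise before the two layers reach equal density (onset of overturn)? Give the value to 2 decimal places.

Neutral buoyancy requires −α(T_deep − T_surf) + β(S_deep − S_surf′) = 0.
S_surf′ = S_deep − (α/β)·ΔT = 34.30 − (1 × 10⁻⁴/7.9 × 10⁻⁴)·(+1.0) = 34.1734 psu.
Increase required: 34.1734 − 34.05 = 0.1234 psu.

34.17 psu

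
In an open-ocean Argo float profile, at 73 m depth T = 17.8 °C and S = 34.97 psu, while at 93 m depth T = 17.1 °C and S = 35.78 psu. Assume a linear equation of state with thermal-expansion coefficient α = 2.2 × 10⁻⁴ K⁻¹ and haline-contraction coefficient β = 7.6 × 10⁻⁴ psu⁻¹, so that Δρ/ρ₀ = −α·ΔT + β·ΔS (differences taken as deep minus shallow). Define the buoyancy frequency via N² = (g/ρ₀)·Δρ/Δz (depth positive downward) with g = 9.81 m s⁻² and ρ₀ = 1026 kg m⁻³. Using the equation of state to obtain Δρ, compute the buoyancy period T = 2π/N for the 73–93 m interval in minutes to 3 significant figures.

5.39 min

ΔT = -0.7 K, ΔS = +0.81 psu (deep − shallow).
Δρ/ρ₀ = −αΔT + βΔS = 1.54 × 10⁻⁴ + 6.156 × 10⁻⁴ = 7.696 × 10⁻⁴, so Δρ ≈ 0.7896 kg m⁻³.
N² = (g/ρ₀)·Δρ/Δz = g·(Δρ/ρ₀)/Δz = 9.81 × 7.696 × 10⁻⁴ / 20 = 3.7749 × 10⁻⁴ s⁻².
N = √(3.7749 × 10⁻⁴) = 0.019429 rad s⁻¹ → T = 2π/N = 323.39 s = 5.3898 min ≈ 5.39 min.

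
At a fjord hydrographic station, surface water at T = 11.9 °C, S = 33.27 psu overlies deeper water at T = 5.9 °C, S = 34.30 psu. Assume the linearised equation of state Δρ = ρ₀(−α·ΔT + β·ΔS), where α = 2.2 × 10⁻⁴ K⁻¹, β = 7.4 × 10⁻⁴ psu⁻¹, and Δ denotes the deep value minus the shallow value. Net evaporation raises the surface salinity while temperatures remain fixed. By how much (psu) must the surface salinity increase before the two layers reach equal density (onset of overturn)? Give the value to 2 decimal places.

Neutral buoyancy requires −α(T_deep − T_surf) + β(S_deep − S_surf′) = 0.
S_surf′ = S_deep − (α/β)·ΔT = 34.30 − (2.2 × 10⁻⁴/7.4 × 10⁻⁴)·(-6.0) = 36.0838 psu.
Increase required: 36.0838 − 33.27 = 2.8138 psu.

2.81 psu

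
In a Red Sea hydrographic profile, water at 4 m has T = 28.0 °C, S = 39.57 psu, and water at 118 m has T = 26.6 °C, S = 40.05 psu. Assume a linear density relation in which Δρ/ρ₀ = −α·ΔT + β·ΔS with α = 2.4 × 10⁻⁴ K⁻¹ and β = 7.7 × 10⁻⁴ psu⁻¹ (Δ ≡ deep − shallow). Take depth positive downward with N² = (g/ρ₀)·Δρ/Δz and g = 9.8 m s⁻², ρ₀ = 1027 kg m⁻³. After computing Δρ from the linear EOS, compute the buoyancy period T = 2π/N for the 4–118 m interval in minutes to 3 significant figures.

ΔT = -1.4 K, ΔS = +0.48 psu (deep − shallow).
Δρ/ρ₀ = −αΔT + βΔS = 3.36 × 10⁻⁴ + 3.696 × 10⁻⁴ = 7.056 × 10⁻⁴, so Δρ ≈ 0.7247 kg m⁻³.
N² = (g/ρ₀)·Δρ/Δz = g·(Δρ/ρ₀)/Δz = 9.8 × 7.056 × 10⁻⁴ / 114 = 6.0657 × 10⁻⁵ s⁻².
N = √(6.0657 × 10⁻⁵) = 7.7883 × 10⁻³ rad s⁻¹ → T = 2π/N = 806.75 s = 13.446 min ≈ 13.4 min.

13.4 min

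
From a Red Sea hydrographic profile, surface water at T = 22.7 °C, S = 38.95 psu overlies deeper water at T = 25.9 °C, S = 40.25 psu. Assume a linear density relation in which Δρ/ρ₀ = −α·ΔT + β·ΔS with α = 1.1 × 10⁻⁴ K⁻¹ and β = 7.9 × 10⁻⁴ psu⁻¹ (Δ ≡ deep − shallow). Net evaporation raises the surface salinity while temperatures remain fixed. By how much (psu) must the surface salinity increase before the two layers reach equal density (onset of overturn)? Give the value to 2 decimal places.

0.85 psu

Neutral buoyancy requires −α(T_deep − T_surf) + β(S_deep − S_surf′) = 0.
S_surf′ = S_deep − (α/β)·ΔT = 40.25 − (1.1 × 10⁻⁴/7.9 × 10⁻⁴)·(+3.2) = 39.8044 psu.
Increase required: 39.8044 − 38.95 = 0.8544 psu.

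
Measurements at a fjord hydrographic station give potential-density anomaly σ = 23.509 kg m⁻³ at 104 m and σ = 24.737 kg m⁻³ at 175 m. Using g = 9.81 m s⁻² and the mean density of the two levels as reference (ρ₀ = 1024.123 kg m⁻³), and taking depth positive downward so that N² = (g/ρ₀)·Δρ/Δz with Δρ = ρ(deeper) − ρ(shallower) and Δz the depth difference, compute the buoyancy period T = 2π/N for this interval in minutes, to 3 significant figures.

Δρ = 1024.737 − 1023.509 = 1.228 kg m⁻³ over Δz = 175 − 104 = 71 m.
N² = (9.81/1024.123) × (1.228/71) = 1.6567 × 10⁻⁴ s⁻².
N = √(1.6567 × 10⁻⁴) = 0.012871 rad s⁻¹, so T = 2π/N = 488.17 s = 8.1362 min ≈ 8.14 min.

8.14 min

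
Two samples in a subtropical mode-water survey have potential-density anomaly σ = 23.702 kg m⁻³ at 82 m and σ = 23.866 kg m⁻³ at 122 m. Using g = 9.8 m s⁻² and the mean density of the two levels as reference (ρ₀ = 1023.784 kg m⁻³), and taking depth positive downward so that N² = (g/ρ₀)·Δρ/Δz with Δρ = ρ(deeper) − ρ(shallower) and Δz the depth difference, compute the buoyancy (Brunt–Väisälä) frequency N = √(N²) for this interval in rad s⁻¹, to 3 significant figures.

6.26 × 10⁻³ rad s⁻¹

Δρ = 1023.866 − 1023.702 = 0.164 kg m⁻³ over Δz = 122 − 82 = 40 m.
N² = (9.8/1023.784) × (0.164/40) = 3.9247 × 10⁻⁵ s⁻².
N = √(3.9247 × 10⁻⁵) = 6.2647 × 10⁻³ rad s⁻¹ ≈ 6.26 × 10⁻³ rad s⁻¹.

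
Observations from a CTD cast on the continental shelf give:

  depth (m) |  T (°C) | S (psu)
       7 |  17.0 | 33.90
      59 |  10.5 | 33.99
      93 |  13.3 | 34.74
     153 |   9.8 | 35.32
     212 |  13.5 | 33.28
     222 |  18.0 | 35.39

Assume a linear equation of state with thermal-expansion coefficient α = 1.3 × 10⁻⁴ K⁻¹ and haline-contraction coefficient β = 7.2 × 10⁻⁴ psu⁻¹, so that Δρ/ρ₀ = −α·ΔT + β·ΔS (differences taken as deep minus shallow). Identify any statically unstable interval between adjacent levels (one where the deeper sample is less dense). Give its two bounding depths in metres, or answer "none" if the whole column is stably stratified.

153–212 m

Evaluate Δρ/ρ₀ = −αΔT + βΔS across each adjacent pair:
  7–59 m: −αΔT+βΔS = −(1.3 × 10⁻⁴)(-6.5)+(7.2 × 10⁻⁴)(+0.09) = 9.1 × 10⁻⁴ → stable
  59–93 m: −αΔT+βΔS = −(1.3 × 10⁻⁴)(+2.8)+(7.2 × 10⁻⁴)(+0.75) = 1.8 × 10⁻⁴ → stable
  93–153 m: −αΔT+βΔS = −(1.3 × 10⁻⁴)(-3.5)+(7.2 × 10⁻⁴)(+0.58) = 8.7 × 10⁻⁴ → stable
  153–212 m: −αΔT+βΔS = −(1.3 × 10⁻⁴)(+3.7)+(7.2 × 10⁻⁴)(-2.04) = -1.9 × 10⁻³ → UNSTABLE
  212–222 m: −αΔT+βΔS = −(1.3 × 10⁻⁴)(+4.5)+(7.2 × 10⁻⁴)(+2.11) = 9.3 × 10⁻⁴ → stable
The 153–212 m interval has Δρ < 0: lighter water underlies denser water.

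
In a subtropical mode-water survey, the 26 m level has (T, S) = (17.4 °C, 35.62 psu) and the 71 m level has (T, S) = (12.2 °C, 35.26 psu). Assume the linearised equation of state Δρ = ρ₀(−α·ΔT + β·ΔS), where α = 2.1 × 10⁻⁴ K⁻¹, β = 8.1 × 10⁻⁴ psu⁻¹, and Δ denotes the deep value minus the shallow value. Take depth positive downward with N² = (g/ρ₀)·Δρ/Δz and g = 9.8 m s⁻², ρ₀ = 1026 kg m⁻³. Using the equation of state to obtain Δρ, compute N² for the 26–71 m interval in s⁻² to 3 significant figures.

1.74 × 10⁻⁴ s⁻²

ΔT = -5.2 K, ΔS = -0.36 psu (deep − shallow).
Δρ/ρ₀ = −αΔT + βΔS = 1.092 × 10⁻³ − 2.916 × 10⁻⁴ = 8.004 × 10⁻⁴, so Δρ ≈ 0.8212 kg m⁻³.
N² = (g/ρ₀)·Δρ/Δz = g·(Δρ/ρ₀)/Δz = 9.8 × 8.004 × 10⁻⁴ / 45 = 1.7431 × 10⁻⁴ s⁻² ≈ 1.74 × 10⁻⁴ s⁻².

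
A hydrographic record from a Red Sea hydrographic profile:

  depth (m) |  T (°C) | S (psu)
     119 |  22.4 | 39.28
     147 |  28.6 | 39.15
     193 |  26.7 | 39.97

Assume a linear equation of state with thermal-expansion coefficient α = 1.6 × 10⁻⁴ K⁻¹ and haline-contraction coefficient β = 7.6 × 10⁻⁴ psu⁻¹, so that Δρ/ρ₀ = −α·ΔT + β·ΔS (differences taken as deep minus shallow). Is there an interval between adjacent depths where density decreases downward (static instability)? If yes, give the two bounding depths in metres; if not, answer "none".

Evaluate Δρ/ρ₀ = −αΔT + βΔS across each adjacent pair:
  119–147 m: −αΔT+βΔS = −(1.6 × 10⁻⁴)(+6.2)+(7.6 × 10⁻⁴)(-0.13) = -1.1 × 10⁻³ → UNSTABLE
  147–193 m: −αΔT+βΔS = −(1.6 × 10⁻⁴)(-1.9)+(7.6 × 10⁻⁴)(+0.82) = 9.3 × 10⁻⁴ → stable
The 119–147 m interval has Δρ < 0: lighter water underlies denser water.

119–147 m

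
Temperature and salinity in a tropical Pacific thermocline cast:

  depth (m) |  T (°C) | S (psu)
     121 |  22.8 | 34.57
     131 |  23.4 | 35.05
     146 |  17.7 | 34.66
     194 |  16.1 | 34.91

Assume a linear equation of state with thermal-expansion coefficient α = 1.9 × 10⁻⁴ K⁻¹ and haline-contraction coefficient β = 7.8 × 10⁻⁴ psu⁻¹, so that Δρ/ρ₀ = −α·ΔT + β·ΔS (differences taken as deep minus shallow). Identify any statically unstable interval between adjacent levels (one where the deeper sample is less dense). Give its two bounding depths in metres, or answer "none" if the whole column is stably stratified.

Evaluate Δρ/ρ₀ = −αΔT + βΔS across each adjacent pair:
  121–131 m: −αΔT+βΔS = −(1.9 × 10⁻⁴)(+0.6)+(7.8 × 10⁻⁴)(+0.48) = 2.6 × 10⁻⁴ → stable
  131–146 m: −αΔT+βΔS = −(1.9 × 10⁻⁴)(-5.7)+(7.8 × 10⁻⁴)(-0.39) = 7.8 × 10⁻⁴ → stable
  146–194 m: −αΔT+βΔS = −(1.9 × 10⁻⁴)(-1.6)+(7.8 × 10⁻⁴)(+0.25) = 5.0 × 10⁻⁴ → stable
Every interval has Δρ > 0: the column is stably stratified throughout.

none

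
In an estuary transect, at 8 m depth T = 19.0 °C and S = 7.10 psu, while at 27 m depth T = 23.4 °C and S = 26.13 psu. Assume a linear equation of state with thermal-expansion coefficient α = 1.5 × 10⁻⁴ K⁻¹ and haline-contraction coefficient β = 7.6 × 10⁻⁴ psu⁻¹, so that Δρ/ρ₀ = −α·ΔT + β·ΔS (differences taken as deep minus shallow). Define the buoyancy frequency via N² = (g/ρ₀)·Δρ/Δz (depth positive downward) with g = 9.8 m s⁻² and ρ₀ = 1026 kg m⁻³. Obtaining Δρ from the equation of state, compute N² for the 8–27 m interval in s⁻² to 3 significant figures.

ΔT = +4.4 K, ΔS = +19.03 psu (deep − shallow).
Δρ/ρ₀ = −αΔT + βΔS = -6.60 × 10⁻⁴ + 0.0144628 = 0.0138028, so Δρ ≈ 14.16 kg m⁻³.
N² = (g/ρ₀)·Δρ/Δz = g·(Δρ/ρ₀)/Δz = 9.8 × 0.0138028 / 19 = 7.1193 × 10⁻³ s⁻² ≈ 7.12 × 10⁻³ s⁻².

7.12 × 10⁻³ s⁻²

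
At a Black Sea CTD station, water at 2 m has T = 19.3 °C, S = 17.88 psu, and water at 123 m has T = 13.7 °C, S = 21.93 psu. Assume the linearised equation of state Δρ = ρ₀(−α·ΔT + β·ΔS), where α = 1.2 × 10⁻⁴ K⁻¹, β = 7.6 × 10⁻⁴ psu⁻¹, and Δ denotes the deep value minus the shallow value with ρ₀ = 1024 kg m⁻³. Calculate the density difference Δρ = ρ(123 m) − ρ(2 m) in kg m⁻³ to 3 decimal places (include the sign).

+3.840 kg m⁻³

ΔT = -5.6 K, ΔS = +4.05 psu (deep − shallow).
Δρ/ρ₀ = −(1.2 × 10⁻⁴)(-5.6) + (7.6 × 10⁻⁴)(+4.05) = 3.75 × 10⁻³.
Δρ = 1024 × (3.75 × 10⁻³) = +3.840 kg m⁻³.
Positive Δρ: denser below, stable.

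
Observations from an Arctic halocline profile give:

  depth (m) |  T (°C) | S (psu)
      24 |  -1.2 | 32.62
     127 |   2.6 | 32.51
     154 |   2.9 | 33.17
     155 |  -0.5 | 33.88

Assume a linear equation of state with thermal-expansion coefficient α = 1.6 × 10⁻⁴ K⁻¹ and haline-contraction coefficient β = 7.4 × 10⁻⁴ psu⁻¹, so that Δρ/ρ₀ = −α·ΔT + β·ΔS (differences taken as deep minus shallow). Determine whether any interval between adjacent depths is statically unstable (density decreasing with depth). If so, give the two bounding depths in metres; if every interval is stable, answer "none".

Evaluate Δρ/ρ₀ = −αΔT + βΔS across each adjacent pair:
  24–127 m: −αΔT+βΔS = −(1.6 × 10⁻⁴)(+3.8)+(7.4 × 10⁻⁴)(-0.11) = -6.9 × 10⁻⁴ → UNSTABLE
  127–154 m: −αΔT+βΔS = −(1.6 × 10⁻⁴)(+0.3)+(7.4 × 10⁻⁴)(+0.66) = 4.4 × 10⁻⁴ → stable
  154–155 m: −αΔT+βΔS = −(1.6 × 10⁻⁴)(-3.4)+(7.4 × 10⁻⁴)(+0.71) = 1.1 × 10⁻³ → stable
The 24–127 m interval has Δρ < 0: lighter water underlies denser water.

24–127 m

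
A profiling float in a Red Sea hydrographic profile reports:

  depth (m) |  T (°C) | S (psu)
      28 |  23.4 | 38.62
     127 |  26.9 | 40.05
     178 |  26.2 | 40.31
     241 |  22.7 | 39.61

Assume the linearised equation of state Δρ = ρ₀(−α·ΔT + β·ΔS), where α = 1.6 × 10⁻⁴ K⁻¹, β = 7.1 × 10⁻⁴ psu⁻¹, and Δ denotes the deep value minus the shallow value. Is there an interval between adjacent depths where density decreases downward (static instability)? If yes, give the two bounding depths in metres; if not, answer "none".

none

Evaluate Δρ/ρ₀ = −αΔT + βΔS across each adjacent pair:
  28–127 m: −αΔT+βΔS = −(1.6 × 10⁻⁴)(+3.5)+(7.1 × 10⁻⁴)(+1.43) = 4.6 × 10⁻⁴ → stable
  127–178 m: −αΔT+βΔS = −(1.6 × 10⁻⁴)(-0.7)+(7.1 × 10⁻⁴)(+0.26) = 3.0 × 10⁻⁴ → stable
  178–241 m: −αΔT+βΔS = −(1.6 × 10⁻⁴)(-3.5)+(7.1 × 10⁻⁴)(-0.70) = 6.3 × 10⁻⁵ → stable
Every interval has Δρ > 0: the column is stably stratified throughout.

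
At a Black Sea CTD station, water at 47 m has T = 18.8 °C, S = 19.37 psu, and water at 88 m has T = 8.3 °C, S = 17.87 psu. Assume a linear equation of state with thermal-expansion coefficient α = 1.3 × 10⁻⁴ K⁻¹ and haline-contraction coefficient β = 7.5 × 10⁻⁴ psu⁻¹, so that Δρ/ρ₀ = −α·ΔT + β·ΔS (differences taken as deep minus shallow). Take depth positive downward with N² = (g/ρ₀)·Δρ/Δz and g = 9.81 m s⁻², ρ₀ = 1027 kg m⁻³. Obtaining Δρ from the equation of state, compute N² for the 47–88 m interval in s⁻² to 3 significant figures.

ΔT = -10.5 K, ΔS = -1.50 psu (deep − shallow).
Δρ/ρ₀ = −αΔT + βΔS = 1.365 × 10⁻³ − 1.125 × 10⁻³ = 2.40 × 10⁻⁴, so Δρ ≈ 0.2465 kg m⁻³.
N² = (g/ρ₀)·Δρ/Δz = g·(Δρ/ρ₀)/Δz = 9.81 × 2.40 × 10⁻⁴ / 41 = 5.7424 × 10⁻⁵ s⁻² ≈ 5.74 × 10⁻⁵ s⁻².

5.74 × 10⁻⁵ s⁻²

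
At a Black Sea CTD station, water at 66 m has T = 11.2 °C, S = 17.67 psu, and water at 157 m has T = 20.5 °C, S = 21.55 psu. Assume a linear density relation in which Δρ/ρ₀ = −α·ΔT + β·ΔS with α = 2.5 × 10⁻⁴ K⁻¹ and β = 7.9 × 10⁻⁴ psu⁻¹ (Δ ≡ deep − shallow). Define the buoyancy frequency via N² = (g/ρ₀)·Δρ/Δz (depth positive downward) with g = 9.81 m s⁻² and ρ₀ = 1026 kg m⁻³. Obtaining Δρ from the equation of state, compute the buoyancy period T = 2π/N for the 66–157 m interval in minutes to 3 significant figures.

ΔT = +9.3 K, ΔS = +3.88 psu (deep − shallow).
Δρ/ρ₀ = −αΔT + βΔS = -2.325 × 10⁻³ + 3.0652 × 10⁻³ = 7.402 × 10⁻⁴, so Δρ ≈ 0.7594 kg m⁻³.
N² = (g/ρ₀)·Δρ/Δz = g·(Δρ/ρ₀)/Δz = 9.81 × 7.402 × 10⁻⁴ / 91 = 7.9795 × 10⁻⁵ s⁻².
N = √(7.9795 × 10⁻⁵) = 8.9328 × 10⁻³ rad s⁻¹ → T = 2π/N = 703.38 s = 11.723 min ≈ 11.7 min.

11.7 min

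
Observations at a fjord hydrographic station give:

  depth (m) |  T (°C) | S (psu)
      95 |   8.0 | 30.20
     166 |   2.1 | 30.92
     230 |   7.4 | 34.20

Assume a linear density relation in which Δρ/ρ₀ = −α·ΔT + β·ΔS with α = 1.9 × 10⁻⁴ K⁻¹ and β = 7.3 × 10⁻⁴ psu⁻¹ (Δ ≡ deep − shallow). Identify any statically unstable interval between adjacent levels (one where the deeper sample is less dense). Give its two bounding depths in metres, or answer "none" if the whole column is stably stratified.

Evaluate Δρ/ρ₀ = −αΔT + βΔS across each adjacent pair:
  95–166 m: −αΔT+βΔS = −(1.9 × 10⁻⁴)(-5.9)+(7.3 × 10⁻⁴)(+0.72) = 1.6 × 10⁻³ → stable
  166–230 m: −αΔT+βΔS = −(1.9 × 10⁻⁴)(+5.3)+(7.3 × 10⁻⁴)(+3.28) = 1.4 × 10⁻³ → stable
Every interval has Δρ > 0: the column is stably stratified throughout.

none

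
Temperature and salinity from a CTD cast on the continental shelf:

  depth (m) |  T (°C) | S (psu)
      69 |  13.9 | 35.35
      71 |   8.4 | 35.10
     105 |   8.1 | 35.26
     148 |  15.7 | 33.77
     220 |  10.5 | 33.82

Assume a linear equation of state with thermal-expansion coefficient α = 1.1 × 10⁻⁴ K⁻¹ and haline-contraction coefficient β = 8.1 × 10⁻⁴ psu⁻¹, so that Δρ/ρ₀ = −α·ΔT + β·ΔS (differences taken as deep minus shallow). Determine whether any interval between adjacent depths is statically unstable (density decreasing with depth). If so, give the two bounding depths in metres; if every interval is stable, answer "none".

Evaluate Δρ/ρ₀ = −αΔT + βΔS across each adjacent pair:
  69–71 m: −αΔT+βΔS = −(1.1 × 10⁻⁴)(-5.5)+(8.1 × 10⁻⁴)(-0.25) = 4.0 × 10⁻⁴ → stable
  71–105 m: −αΔT+βΔS = −(1.1 × 10⁻⁴)(-0.3)+(8.1 × 10⁻⁴)(+0.16) = 1.6 × 10⁻⁴ → stable
  105–148 m: −αΔT+βΔS = −(1.1 × 10⁻⁴)(+7.6)+(8.1 × 10⁻⁴)(-1.49) = -2.0 × 10⁻³ → UNSTABLE
  148–220 m: −αΔT+βΔS = −(1.1 × 10⁻⁴)(-5.2)+(8.1 × 10⁻⁴)(+0.05) = 6.1 × 10⁻⁴ → stable
The 105–148 m interval has Δρ < 0: lighter water underlies denser water.

105–148 m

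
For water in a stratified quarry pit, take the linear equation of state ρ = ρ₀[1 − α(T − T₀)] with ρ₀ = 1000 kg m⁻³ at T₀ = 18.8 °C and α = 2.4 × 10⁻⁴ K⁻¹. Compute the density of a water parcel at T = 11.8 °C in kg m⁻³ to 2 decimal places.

T − T₀ = -7.0 K.
Bracket = 1 − α·(-7.0) = 1 + (1.68 × 10⁻³) = 1.0016800.
ρ = 1000 × 1.0016800 = 1001.68 kg m⁻³.

1001.68 kg m⁻³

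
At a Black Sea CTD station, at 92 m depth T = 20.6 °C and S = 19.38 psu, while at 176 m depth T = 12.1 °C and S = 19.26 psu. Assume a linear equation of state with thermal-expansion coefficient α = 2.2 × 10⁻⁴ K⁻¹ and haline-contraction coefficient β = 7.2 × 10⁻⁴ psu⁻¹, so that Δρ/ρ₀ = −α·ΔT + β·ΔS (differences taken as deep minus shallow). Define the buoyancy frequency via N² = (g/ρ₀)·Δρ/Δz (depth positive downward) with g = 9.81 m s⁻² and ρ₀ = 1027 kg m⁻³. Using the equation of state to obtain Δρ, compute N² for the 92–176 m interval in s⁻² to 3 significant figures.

2.08 × 10⁻⁴ s⁻²

ΔT = -8.5 K, ΔS = -0.12 psu (deep − shallow).
Δρ/ρ₀ = −αΔT + βΔS = 1.87 × 10⁻³ − 8.64 × 10⁻⁵ = 1.7836 × 10⁻³, so Δρ ≈ 1.832 kg m⁻³.
N² = (g/ρ₀)·Δρ/Δz = g·(Δρ/ρ₀)/Δz = 9.81 × 1.7836 × 10⁻³ / 84 = 2.0830 × 10⁻⁴ s⁻² ≈ 2.08 × 10⁻⁴ s⁻².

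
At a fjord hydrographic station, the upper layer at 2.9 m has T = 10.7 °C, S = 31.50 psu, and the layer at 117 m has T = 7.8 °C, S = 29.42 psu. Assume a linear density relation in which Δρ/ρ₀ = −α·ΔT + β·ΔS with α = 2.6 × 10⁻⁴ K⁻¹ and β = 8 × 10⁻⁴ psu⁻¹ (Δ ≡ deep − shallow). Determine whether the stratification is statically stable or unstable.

unstable

ΔT = 7.8 − 10.7 = -2.9 K and ΔS = 29.42 − 31.50 = -2.08 psu (deep − shallow).
−αΔT = 7.54 × 10⁻⁴; βΔS = -1.664 × 10⁻³; sum Δρ/ρ₀ = -9.10 × 10⁻⁴.
Δρ/ρ₀ < 0, so Δρ < 0: deeper water is lighter → statically unstable; the column would overturn.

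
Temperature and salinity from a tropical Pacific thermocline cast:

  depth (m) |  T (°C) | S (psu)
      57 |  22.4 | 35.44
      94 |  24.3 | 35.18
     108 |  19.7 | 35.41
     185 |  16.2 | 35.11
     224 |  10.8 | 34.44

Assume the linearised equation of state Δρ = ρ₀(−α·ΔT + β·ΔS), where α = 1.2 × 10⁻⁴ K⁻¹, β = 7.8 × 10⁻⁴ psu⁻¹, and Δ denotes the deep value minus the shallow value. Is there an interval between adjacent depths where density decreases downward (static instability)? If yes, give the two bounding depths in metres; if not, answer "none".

57–94 m

Evaluate Δρ/ρ₀ = −αΔT + βΔS across each adjacent pair:
  57–94 m: −αΔT+βΔS = −(1.2 × 10⁻⁴)(+1.9)+(7.8 × 10⁻⁴)(-0.26) = -4.3 × 10⁻⁴ → UNSTABLE
  94–108 m: −αΔT+βΔS = −(1.2 × 10⁻⁴)(-4.6)+(7.8 × 10⁻⁴)(+0.23) = 7.3 × 10⁻⁴ → stable
  108–185 m: −αΔT+βΔS = −(1.2 × 10⁻⁴)(-3.5)+(7.8 × 10⁻⁴)(-0.30) = 1.9 × 10⁻⁴ → stable
  185–224 m: −αΔT+βΔS = −(1.2 × 10⁻⁴)(-5.4)+(7.8 × 10⁻⁴)(-0.67) = 1.3 × 10⁻⁴ → stable
The 57–94 m interval has Δρ < 0: lighter water underlies denser water.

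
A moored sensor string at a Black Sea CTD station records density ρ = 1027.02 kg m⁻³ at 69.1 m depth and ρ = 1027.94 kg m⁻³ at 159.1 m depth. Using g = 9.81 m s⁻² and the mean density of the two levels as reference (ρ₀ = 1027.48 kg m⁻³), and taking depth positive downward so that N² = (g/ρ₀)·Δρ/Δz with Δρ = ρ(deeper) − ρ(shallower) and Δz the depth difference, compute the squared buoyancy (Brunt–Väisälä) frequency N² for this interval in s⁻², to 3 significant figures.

Δρ = 1027.94 − 1027.02 = 0.92 kg m⁻³ over Δz = 159.1 − 69.1 = 90 m.
N² = (9.81/1027.48) × (0.92/90) = 9.7598 × 10⁻⁵ s⁻² ≈ 9.76 × 10⁻⁵ s⁻².
N² > 0, so the interval is statically stable.

9.76 × 10⁻⁵ s⁻²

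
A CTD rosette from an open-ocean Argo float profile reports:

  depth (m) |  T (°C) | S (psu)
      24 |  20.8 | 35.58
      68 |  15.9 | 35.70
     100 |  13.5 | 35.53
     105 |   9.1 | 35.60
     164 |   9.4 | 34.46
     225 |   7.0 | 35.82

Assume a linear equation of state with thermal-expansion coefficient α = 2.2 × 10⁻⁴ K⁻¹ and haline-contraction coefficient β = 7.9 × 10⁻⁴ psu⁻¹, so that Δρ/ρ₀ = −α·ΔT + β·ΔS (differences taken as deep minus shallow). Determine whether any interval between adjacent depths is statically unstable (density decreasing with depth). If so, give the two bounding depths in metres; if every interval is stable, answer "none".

Evaluate Δρ/ρ₀ = −αΔT + βΔS across each adjacent pair:
  24–68 m: −αΔT+βΔS = −(2.2 × 10⁻⁴)(-4.9)+(7.9 × 10⁻⁴)(+0.12) = 1.2 × 10⁻³ → stable
  68–100 m: −αΔT+βΔS = −(2.2 × 10⁻⁴)(-2.4)+(7.9 × 10⁻⁴)(-0.17) = 3.9 × 10⁻⁴ → stable
  100–105 m: −αΔT+βΔS = −(2.2 × 10⁻⁴)(-4.4)+(7.9 × 10⁻⁴)(+0.07) = 1.0 × 10⁻³ → stable
  105–164 m: −αΔT+βΔS = −(2.2 × 10⁻⁴)(+0.3)+(7.9 × 10⁻⁴)(-1.14) = -9.7 × 10⁻⁴ → UNSTABLE
  164–225 m: −αΔT+βΔS = −(2.2 × 10⁻⁴)(-2.4)+(7.9 × 10⁻⁴)(+1.36) = 1.6 × 10⁻³ → stable
The 105–164 m interval has Δρ < 0: lighter water underlies denser water.

105–164 m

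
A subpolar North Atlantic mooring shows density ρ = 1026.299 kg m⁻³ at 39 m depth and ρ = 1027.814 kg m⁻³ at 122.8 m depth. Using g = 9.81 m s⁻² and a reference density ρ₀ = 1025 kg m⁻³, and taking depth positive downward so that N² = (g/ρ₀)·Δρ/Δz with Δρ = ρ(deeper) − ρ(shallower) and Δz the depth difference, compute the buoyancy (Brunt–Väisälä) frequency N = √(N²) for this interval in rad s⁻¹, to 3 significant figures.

Δρ = 1027.814 − 1026.299 = 1.515 kg m⁻³ over Δz = 122.8 − 39 = 83.8 m.
N² = (9.81/1025) × (1.515/83.8) = 1.7303 × 10⁻⁴ s⁻².
N = √(1.7303 × 10⁻⁴) = 0.013154 rad s⁻¹ ≈ 0.0132 rad s⁻¹.
A positive N² confirms static stability across the interval.

0.0132 rad s⁻¹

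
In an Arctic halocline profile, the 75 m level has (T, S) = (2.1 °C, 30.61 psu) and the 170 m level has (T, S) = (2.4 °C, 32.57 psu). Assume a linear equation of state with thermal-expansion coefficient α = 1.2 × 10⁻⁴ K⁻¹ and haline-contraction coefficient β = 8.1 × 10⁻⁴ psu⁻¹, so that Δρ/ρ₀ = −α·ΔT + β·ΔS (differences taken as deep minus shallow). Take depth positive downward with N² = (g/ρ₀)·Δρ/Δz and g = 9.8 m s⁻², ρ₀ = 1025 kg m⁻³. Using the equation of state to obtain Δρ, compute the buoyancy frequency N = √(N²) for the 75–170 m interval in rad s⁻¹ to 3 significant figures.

ΔT = +0.3 K, ΔS = +1.96 psu (deep − shallow).
Δρ/ρ₀ = −αΔT + βΔS = -3.60 × 10⁻⁵ + 1.5876 × 10⁻³ = 1.5516 × 10⁻³, so Δρ ≈ 1.590 kg m⁻³.
N² = (g/ρ₀)·Δρ/Δz = g·(Δρ/ρ₀)/Δz = 9.8 × 1.5516 × 10⁻³ / 95 = 1.6006 × 10⁻⁴ s⁻².
N = √(1.6006 × 10⁻⁴) = 0.012651 rad s⁻¹ ≈ 0.0127 rad s⁻¹.

0.0127 rad s⁻¹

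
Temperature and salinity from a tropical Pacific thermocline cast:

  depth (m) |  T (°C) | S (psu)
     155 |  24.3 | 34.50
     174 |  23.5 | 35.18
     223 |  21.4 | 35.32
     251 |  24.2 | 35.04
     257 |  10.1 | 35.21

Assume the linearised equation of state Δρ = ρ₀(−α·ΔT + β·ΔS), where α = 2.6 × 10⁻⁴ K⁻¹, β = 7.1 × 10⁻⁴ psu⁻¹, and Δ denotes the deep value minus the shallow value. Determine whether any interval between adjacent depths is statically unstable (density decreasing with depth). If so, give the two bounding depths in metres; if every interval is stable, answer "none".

223–251 m

Evaluate Δρ/ρ₀ = −αΔT + βΔS across each adjacent pair:
  155–174 m: −αΔT+βΔS = −(2.6 × 10⁻⁴)(-0.8)+(7.1 × 10⁻⁴)(+0.68) = 6.9 × 10⁻⁴ → stable
  174–223 m: −αΔT+βΔS = −(2.6 × 10⁻⁴)(-2.1)+(7.1 × 10⁻⁴)(+0.14) = 6.5 × 10⁻⁴ → stable
  223–251 m: −αΔT+βΔS = −(2.6 × 10⁻⁴)(+2.8)+(7.1 × 10⁻⁴)(-0.28) = -9.3 × 10⁻⁴ → UNSTABLE
  251–257 m: −αΔT+βΔS = −(2.6 × 10⁻⁴)(-14.1)+(7.1 × 10⁻⁴)(+0.17) = 3.8 × 10⁻³ → stable
The 223–251 m interval has Δρ < 0: lighter water underlies denser water.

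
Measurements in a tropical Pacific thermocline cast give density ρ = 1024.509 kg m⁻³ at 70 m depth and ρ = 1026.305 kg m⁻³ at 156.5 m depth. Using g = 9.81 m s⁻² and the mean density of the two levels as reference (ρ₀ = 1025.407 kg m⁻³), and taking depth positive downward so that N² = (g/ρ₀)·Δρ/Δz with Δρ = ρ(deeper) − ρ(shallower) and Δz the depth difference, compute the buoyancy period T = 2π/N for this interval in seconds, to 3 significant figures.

Δρ = 1026.305 − 1024.509 = 1.796 kg m⁻³ over Δz = 156.5 − 70 = 86.5 m.
N² = (9.81/1025.407) × (1.796/86.5) = 1.9864 × 10⁻⁴ s⁻².
N = √(1.9864 × 10⁻⁴) = 0.014094 rad s⁻¹, so T = 2π/N = 445.81 s ≈ 446 s.

446 s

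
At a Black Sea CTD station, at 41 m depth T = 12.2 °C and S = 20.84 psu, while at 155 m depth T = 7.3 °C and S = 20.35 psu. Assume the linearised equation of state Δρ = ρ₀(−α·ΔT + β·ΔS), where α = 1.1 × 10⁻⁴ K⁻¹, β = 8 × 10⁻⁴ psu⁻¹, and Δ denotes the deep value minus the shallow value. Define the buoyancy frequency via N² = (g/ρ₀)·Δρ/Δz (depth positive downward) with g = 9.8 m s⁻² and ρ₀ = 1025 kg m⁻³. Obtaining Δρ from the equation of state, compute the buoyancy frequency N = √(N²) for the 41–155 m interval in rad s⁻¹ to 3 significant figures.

3.55 × 10⁻³ rad s⁻¹

ΔT = -4.9 K, ΔS = -0.49 psu (deep − shallow).
Δρ/ρ₀ = −αΔT + βΔS = 5.39 × 10⁻⁴ − 3.92 × 10⁻⁴ = 1.47 × 10⁻⁴, so Δρ ≈ 0.1507 kg m⁻³.
N² = (g/ρ₀)·Δρ/Δz = g·(Δρ/ρ₀)/Δz = 9.8 × 1.47 × 10⁻⁴ / 114 = 1.2637 × 10⁻⁵ s⁻².
N = √(1.2637 × 10⁻⁵) = 3.5549 × 10⁻³ rad s⁻¹ ≈ 3.55 × 10⁻³ rad s⁻¹.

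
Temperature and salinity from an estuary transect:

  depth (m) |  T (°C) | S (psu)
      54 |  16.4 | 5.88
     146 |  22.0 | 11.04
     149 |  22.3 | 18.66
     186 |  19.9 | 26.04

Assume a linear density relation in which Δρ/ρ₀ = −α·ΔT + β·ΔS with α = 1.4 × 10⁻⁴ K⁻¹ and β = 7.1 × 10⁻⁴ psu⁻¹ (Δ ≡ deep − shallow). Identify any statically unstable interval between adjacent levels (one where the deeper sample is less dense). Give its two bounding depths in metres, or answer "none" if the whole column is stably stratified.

none

Evaluate Δρ/ρ₀ = −αΔT + βΔS across each adjacent pair:
  54–146 m: −αΔT+βΔS = −(1.4 × 10⁻⁴)(+5.6)+(7.1 × 10⁻⁴)(+5.16) = 2.9 × 10⁻³ → stable
  146–149 m: −αΔT+βΔS = −(1.4 × 10⁻⁴)(+0.3)+(7.1 × 10⁻⁴)(+7.62) = 5.4 × 10⁻³ → stable
  149–186 m: −αΔT+βΔS = −(1.4 × 10⁻⁴)(-2.4)+(7.1 × 10⁻⁴)(+7.38) = 5.6 × 10⁻³ → stable
Every interval has Δρ > 0: the column is stably stratified throughout.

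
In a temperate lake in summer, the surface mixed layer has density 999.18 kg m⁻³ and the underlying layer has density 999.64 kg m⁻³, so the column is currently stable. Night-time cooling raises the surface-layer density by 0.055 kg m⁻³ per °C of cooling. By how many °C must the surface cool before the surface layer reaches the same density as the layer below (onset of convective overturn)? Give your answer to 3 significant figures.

Density deficit of the surface layer: 999.64 − 999.18 = 0.46 kg m⁻³.
Required change = 0.46 / 0.055 = 8.36 °C.

8.36 °C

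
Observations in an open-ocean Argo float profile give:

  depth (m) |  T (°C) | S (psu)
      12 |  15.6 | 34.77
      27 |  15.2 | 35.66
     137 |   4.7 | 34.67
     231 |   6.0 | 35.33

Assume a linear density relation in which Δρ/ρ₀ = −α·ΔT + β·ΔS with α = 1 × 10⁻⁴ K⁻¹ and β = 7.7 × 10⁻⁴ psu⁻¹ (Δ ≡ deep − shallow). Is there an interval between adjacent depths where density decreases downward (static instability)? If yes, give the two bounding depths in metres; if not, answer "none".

Evaluate Δρ/ρ₀ = −αΔT + βΔS across each adjacent pair:
  12–27 m: −αΔT+βΔS = −(1 × 10⁻⁴)(-0.4)+(7.7 × 10⁻⁴)(+0.89) = 7.3 × 10⁻⁴ → stable
  27–137 m: −αΔT+βΔS = −(1 × 10⁻⁴)(-10.5)+(7.7 × 10⁻⁴)(-0.99) = 2.9 × 10⁻⁴ → stable
  137–231 m: −αΔT+βΔS = −(1 × 10⁻⁴)(+1.3)+(7.7 × 10⁻⁴)(+0.66) = 3.8 × 10⁻⁴ → stable
Every interval has Δρ > 0: the column is stably stratified throughout.

none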